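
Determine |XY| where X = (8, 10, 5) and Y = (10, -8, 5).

d = √[(x₂-x₁)² + (y₂-y₁)² + (z₂-z₁)²]
  = √[2² + (-18)² + 0²]
  = √[4 + 324 + 0]
  = √328
  ≈ 18.11

18.11


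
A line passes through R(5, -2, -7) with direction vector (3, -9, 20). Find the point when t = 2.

P(t) = R + t·d
  = (5 + 3·2, -2 + (-9)·2, -7 + 20·2)
  = (5 + 6, -2 - 18, -7 + 40)
  = (11, -20, 33)

(11, -20, 33)


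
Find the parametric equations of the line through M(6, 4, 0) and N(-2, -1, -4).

Direction vector d = N - M = (-2 - 6, -1 - 4, -4 + 0) = (-8, -5, -4)
Parametric form r = M + t·d:
x = 6 - 8t, y = 4 - 5t, z = 0 - 4t

x = 6 - 8t, y = 4 - 5t, z = 0 - 4t


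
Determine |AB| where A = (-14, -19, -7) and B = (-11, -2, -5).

d = √[(x₂-x₁)² + (y₂-y₁)² + (z₂-z₁)²]
  = √[3² + 17² + 2²]
  = √[9 + 289 + 4]
  = √302
  ≈ 17.38

17.38


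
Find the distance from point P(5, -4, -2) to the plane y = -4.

distance = |a·x₀ + b·y₀ + c·z₀ - d| / √(a² + b² + c²)
  = |0·5 + 1·(-4) + 0·(-2) - (-4)| / √(0² + 1² + 0²)
  = |0 - 4 + 0 + 4| / √(0 + 1 + 0)
  = |0| / √1
  = 0 / 1
  ≈ 0

0


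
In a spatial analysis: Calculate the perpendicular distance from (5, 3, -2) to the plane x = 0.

distance = |a·x₀ + b·y₀ + c·z₀ - d| / √(a² + b² + c²)
  = |1·5 + 0·3 + 0·(-2) - 0| / √(1² + 0² + 0²)
  = |5 + 0 + 0 + 0| / √(1 + 0 + 0)
  = |5| / √1
  = 5 / 1
  ≈ 5

5


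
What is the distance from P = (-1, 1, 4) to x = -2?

distance = |a·x₀ + b·y₀ + c·z₀ - d| / √(a² + b² + c²)
  = |1·(-1) + 0·1 + 0·4 - (-2)| / √(1² + 0² + 0²)
  = |-1 + 0 + 0 + 2| / √(1 + 0 + 0)
  = |1| / √1
  = 1 / 1
  ≈ 1

1


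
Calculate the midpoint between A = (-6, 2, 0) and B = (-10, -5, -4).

M = ((x₁+x₂)/2, (y₁+y₂)/2, (z₁+z₂)/2)
  = ((-6 - 10)/2, (2 - 5)/2, (0 - 4)/2)
  = (-16/2, -3/2, -4/2)
  = (-8, -1.5, -2)

(-8, -1.5, -2)


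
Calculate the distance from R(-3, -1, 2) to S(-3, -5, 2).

d = √[(x₂-x₁)² + (y₂-y₁)² + (z₂-z₁)²]
  = √[0² + (-4)² + 0²]
  = √[0 + 16 + 0]
  = √16
  ≈ 4

4


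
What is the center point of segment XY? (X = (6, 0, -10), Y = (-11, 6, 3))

M = ((x₁+x₂)/2, (y₁+y₂)/2, (z₁+z₂)/2)
  = ((6 - 11)/2, (0 + 6)/2, (-10 + 3)/2)
  = (-5/2, 6/2, -7/2)
  = (-2.5, 3, -3.5)

(-2.5, 3, -3.5)


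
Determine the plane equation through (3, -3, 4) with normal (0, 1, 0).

The plane through P with normal n = (a, b, c) satisfies n·(r - P) = 0,
i.e. ax + by + cz = a·x₀ + b·y₀ + c·z₀.
d = 0·3 + 1·(-3) + 0·4
  = 0 - 3 + 0
  = -3
Equation: y = -3

y = -3


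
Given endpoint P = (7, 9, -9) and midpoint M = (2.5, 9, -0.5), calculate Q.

Q = 2M - P
  = (2·2.5 - 7, 2·9 - 9, 2·(-0.5) - (-9))
  = (5 - 7, 18 - 9, -1 + 9)
  = (-2, 9, 8)

(-2, 9, 8)


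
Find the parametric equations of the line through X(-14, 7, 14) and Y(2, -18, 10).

Direction vector d = Y - X = (2 + 14, -18 - 7, 10 - 14) = (16, -25, -4)
Parametric form r = X + t·d:
x = -14 + 16t, y = 7 - 25t, z = 14 - 4t

x = -14 + 16t, y = 7 - 25t, z = 14 - 4t


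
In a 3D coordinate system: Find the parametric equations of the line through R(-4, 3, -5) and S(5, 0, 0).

Direction vector d = S - R = (5 + 4, 0 - 3, 0 + 5) = (9, -3, 5)
Parametric form r = R + t·d:
x = -4 + 9t, y = 3 - 3t, z = -5 + 5t

x = -4 + 9t, y = 3 - 3t, z = -5 + 5t


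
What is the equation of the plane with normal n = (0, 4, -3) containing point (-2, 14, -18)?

The plane through P with normal n = (a, b, c) satisfies n·(r - P) = 0,
i.e. ax + by + cz = a·x₀ + b·y₀ + c·z₀.
d = 0·(-2) + 4·14 + (-3)·(-18)
  = 0 + 56 + 54
  = 110
Equation: 4y - 3z = 110

4y - 3z = 110


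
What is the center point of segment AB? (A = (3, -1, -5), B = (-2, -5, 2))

M = ((x₁+x₂)/2, (y₁+y₂)/2, (z₁+z₂)/2)
  = ((3 - 2)/2, (-1 - 5)/2, (-5 + 2)/2)
  = (1/2, -6/2, -3/2)
  = (0.5, -3, -1.5)

(0.5, -3, -1.5)


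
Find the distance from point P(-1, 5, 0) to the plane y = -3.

distance = |a·x₀ + b·y₀ + c·z₀ - d| / √(a² + b² + c²)
  = |0·(-1) + 1·5 + 0·0 - (-3)| / √(0² + 1² + 0²)
  = |0 + 5 + 0 + 3| / √(0 + 1 + 0)
  = |8| / √1
  = 8 / 1
  ≈ 8

8


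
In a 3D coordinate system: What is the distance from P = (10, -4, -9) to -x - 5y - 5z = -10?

distance = |a·x₀ + b·y₀ + c·z₀ - d| / √(a² + b² + c²)
  = |(-1)·10 + (-5)·(-4) + (-5)·(-9) - (-10)| / √((-1)² + (-5)² + (-5)²)
  = |-10 + 20 + 45 + 10| / √(1 + 25 + 25)
  = |65| / √51
  = 65 / 7.141
  ≈ 9.102

9.102


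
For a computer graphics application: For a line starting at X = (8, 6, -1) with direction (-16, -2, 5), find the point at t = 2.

P(t) = X + t·d
  = (8 + (-16)·2, 6 + (-2)·2, -1 + 5·2)
  = (8 - 32, 6 - 4, -1 + 10)
  = (-24, 2, 9)

(-24, 2, 9)


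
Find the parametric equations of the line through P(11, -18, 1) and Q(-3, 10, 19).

Direction vector d = Q - P = (-3 - 11, 10 + 18, 19 - 1) = (-14, 28, 18)
Parametric form r = P + t·d:
x = 11 - 14t, y = -18 + 28t, z = 1 + 18t

x = 11 - 14t, y = -18 + 28t, z = 1 + 18t


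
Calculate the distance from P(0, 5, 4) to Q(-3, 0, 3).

d = √[(x₂-x₁)² + (y₂-y₁)² + (z₂-z₁)²]
  = √[(-3)² + (-5)² + (-1)²]
  = √[9 + 25 + 1]
  = √35
  ≈ 5.916

5.916


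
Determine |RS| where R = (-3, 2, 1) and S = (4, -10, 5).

d = √[(x₂-x₁)² + (y₂-y₁)² + (z₂-z₁)²]
  = √[7² + (-12)² + 4²]
  = √[49 + 144 + 16]
  = √209
  ≈ 14.46

14.46


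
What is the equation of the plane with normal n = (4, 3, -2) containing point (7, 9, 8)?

The plane through P with normal n = (a, b, c) satisfies n·(r - P) = 0,
i.e. ax + by + cz = a·x₀ + b·y₀ + c·z₀.
d = 4·7 + 3·9 + (-2)·8
  = 28 + 27 - 16
  = 39
Equation: 4x + 3y - 2z = 39

4x + 3y - 2z = 39


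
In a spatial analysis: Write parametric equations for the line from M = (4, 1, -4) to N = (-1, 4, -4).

Direction vector d = N - M = (-1 - 4, 4 - 1, -4 + 4) = (-5, 3, 0)
Parametric form r = M + t·d:
x = 4 - 5t, y = 1 + 3t, z = -4

x = 4 - 5t, y = 1 + 3t, z = -4


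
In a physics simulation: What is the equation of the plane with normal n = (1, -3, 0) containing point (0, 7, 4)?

The plane through P with normal n = (a, b, c) satisfies n·(r - P) = 0,
i.e. ax + by + cz = a·x₀ + b·y₀ + c·z₀.
d = 1·0 + (-3)·7 + 0·4
  = 0 - 21 + 0
  = -21
Equation: x - 3y = -21

x - 3y = -21


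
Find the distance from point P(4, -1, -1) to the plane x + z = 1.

distance = |a·x₀ + b·y₀ + c·z₀ - d| / √(a² + b² + c²)
  = |1·4 + 0·(-1) + 1·(-1) - 1| / √(1² + 0² + 1²)
  = |4 + 0 - 1 - 1| / √(1 + 0 + 1)
  = |2| / √2
  = 2 / 1.414
  ≈ 1.414

1.414


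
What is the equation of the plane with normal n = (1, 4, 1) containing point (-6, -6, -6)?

The plane through P with normal n = (a, b, c) satisfies n·(r - P) = 0,
i.e. ax + by + cz = a·x₀ + b·y₀ + c·z₀.
d = 1·(-6) + 4·(-6) + 1·(-6)
  = -6 - 24 - 6
  = -36
Equation: x + 4y + z = -36

x + 4y + z = -36


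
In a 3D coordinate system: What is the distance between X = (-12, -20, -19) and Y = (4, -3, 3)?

d = √[(x₂-x₁)² + (y₂-y₁)² + (z₂-z₁)²]
  = √[16² + 17² + 22²]
  = √[256 + 289 + 484]
  = √1029
  ≈ 32.08

32.08


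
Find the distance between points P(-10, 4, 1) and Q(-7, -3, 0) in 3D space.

d = √[(x₂-x₁)² + (y₂-y₁)² + (z₂-z₁)²]
  = √[3² + (-7)² + (-1)²]
  = √[9 + 49 + 1]
  = √59
  ≈ 7.681

7.681


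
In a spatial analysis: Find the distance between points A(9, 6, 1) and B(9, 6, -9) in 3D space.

d = √[(x₂-x₁)² + (y₂-y₁)² + (z₂-z₁)²]
  = √[0² + 0² + (-10)²]
  = √[0 + 0 + 100]
  = √100
  ≈ 10

10


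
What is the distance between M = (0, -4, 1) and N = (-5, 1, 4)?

d = √[(x₂-x₁)² + (y₂-y₁)² + (z₂-z₁)²]
  = √[(-5)² + 5² + 3²]
  = √[25 + 25 + 9]
  = √59
  ≈ 7.681

7.681


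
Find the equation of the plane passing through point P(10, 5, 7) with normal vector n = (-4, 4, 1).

The plane through P with normal n = (a, b, c) satisfies n·(r - P) = 0,
i.e. ax + by + cz = a·x₀ + b·y₀ + c·z₀.
d = (-4)·10 + 4·5 + 1·7
  = -40 + 20 + 7
  = -13
Equation: -4x + 4y + z = -13

-4x + 4y + z = -13


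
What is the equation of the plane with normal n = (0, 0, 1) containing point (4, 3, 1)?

The plane through P with normal n = (a, b, c) satisfies n·(r - P) = 0,
i.e. ax + by + cz = a·x₀ + b·y₀ + c·z₀.
d = 0·4 + 0·3 + 1·1
  = 0 + 0 + 1
  = 1
Equation: z = 1

z = 1


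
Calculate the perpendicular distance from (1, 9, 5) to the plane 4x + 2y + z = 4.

distance = |a·x₀ + b·y₀ + c·z₀ - d| / √(a² + b² + c²)
  = |4·1 + 2·9 + 1·5 - 4| / √(4² + 2² + 1²)
  = |4 + 18 + 5 - 4| / √(16 + 4 + 1)
  = |23| / √21
  = 23 / 4.583
  ≈ 5.019

5.019


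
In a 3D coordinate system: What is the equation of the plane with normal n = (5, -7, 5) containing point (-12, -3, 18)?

The plane through P with normal n = (a, b, c) satisfies n·(r - P) = 0,
i.e. ax + by + cz = a·x₀ + b·y₀ + c·z₀.
d = 5·(-12) + (-7)·(-3) + 5·18
  = -60 + 21 + 90
  = 51
Equation: 5x - 7y + 5z = 51

5x - 7y + 5z = 51


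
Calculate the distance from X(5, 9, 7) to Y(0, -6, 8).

d = √[(x₂-x₁)² + (y₂-y₁)² + (z₂-z₁)²]
  = √[(-5)² + (-15)² + 1²]
  = √[25 + 225 + 1]
  = √251
  ≈ 15.84

15.84


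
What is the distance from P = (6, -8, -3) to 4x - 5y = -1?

distance = |a·x₀ + b·y₀ + c·z₀ - d| / √(a² + b² + c²)
  = |4·6 + (-5)·(-8) + 0·(-3) - (-1)| / √(4² + (-5)² + 0²)
  = |24 + 40 + 0 + 1| / √(16 + 25 + 0)
  = |65| / √41
  = 65 / 6.403
  ≈ 10.15

10.15


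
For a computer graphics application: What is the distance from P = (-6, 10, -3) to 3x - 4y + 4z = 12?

distance = |a·x₀ + b·y₀ + c·z₀ - d| / √(a² + b² + c²)
  = |3·(-6) + (-4)·10 + 4·(-3) - 12| / √(3² + (-4)² + 4²)
  = |-18 - 40 - 12 - 12| / √(9 + 16 + 16)
  = |-82| / √41
  = 82 / 6.403
  ≈ 12.81

12.81


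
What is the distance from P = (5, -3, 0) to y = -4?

distance = |a·x₀ + b·y₀ + c·z₀ - d| / √(a² + b² + c²)
  = |0·5 + 1·(-3) + 0·0 - (-4)| / √(0² + 1² + 0²)
  = |0 - 3 + 0 + 4| / √(0 + 1 + 0)
  = |1| / √1
  = 1 / 1
  ≈ 1

1


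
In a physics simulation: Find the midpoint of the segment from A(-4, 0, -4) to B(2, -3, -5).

M = ((x₁+x₂)/2, (y₁+y₂)/2, (z₁+z₂)/2)
  = ((-4 + 2)/2, (0 - 3)/2, (-4 - 5)/2)
  = (-2/2, -3/2, -9/2)
  = (-1, -1.5, -4.5)

(-1, -1.5, -4.5)


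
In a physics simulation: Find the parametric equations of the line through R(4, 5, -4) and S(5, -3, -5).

Direction vector d = S - R = (5 - 4, -3 - 5, -5 + 4) = (1, -8, -1)
Parametric form r = R + t·d:
x = 4 + t, y = 5 - 8t, z = -4 - t

x = 4 + t, y = 5 - 8t, z = -4 - t


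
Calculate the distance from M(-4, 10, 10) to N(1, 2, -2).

d = √[(x₂-x₁)² + (y₂-y₁)² + (z₂-z₁)²]
  = √[5² + (-8)² + (-12)²]
  = √[25 + 64 + 144]
  = √233
  ≈ 15.26

15.26


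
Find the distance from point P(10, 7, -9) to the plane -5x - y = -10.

distance = |a·x₀ + b·y₀ + c·z₀ - d| / √(a² + b² + c²)
  = |(-5)·10 + (-1)·7 + 0·(-9) - (-10)| / √((-5)² + (-1)² + 0²)
  = |-50 - 7 + 0 + 10| / √(25 + 1 + 0)
  = |-47| / √26
  = 47 / 5.099
  ≈ 9.217

9.217


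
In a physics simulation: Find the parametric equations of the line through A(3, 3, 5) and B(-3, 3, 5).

Direction vector d = B - A = (-3 - 3, 3 - 3, 5 - 5) = (-6, 0, 0)
Parametric form r = A + t·d:
x = 3 - 6t, y = 3, z = 5

x = 3 - 6t, y = 3, z = 5


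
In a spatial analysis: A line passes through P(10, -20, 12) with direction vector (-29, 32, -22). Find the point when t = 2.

P(t) = P + t·d
  = (10 + (-29)·2, -20 + 32·2, 12 + (-22)·2)
  = (10 - 58, -20 + 64, 12 - 44)
  = (-48, 44, -32)

(-48, 44, -32)


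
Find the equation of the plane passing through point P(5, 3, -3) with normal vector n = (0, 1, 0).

The plane through P with normal n = (a, b, c) satisfies n·(r - P) = 0,
i.e. ax + by + cz = a·x₀ + b·y₀ + c·z₀.
d = 0·5 + 1·3 + 0·(-3)
  = 0 + 3 + 0
  = 3
Equation: y = 3

y = 3


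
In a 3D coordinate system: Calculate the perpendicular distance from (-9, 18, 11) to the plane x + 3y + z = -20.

distance = |a·x₀ + b·y₀ + c·z₀ - d| / √(a² + b² + c²)
  = |1·(-9) + 3·18 + 1·11 - (-20)| / √(1² + 3² + 1²)
  = |-9 + 54 + 11 + 20| / √(1 + 9 + 1)
  = |76| / √11
  = 76 / 3.317
  ≈ 22.91

22.91


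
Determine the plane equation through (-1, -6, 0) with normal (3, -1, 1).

The plane through P with normal n = (a, b, c) satisfies n·(r - P) = 0,
i.e. ax + by + cz = a·x₀ + b·y₀ + c·z₀.
d = 3·(-1) + (-1)·(-6) + 1·0
  = -3 + 6 + 0
  = 3
Equation: 3x - y + z = 3

3x - y + z = 3


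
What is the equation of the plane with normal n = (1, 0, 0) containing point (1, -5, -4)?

The plane through P with normal n = (a, b, c) satisfies n·(r - P) = 0,
i.e. ax + by + cz = a·x₀ + b·y₀ + c·z₀.
d = 1·1 + 0·(-5) + 0·(-4)
  = 1 + 0 + 0
  = 1
Equation: x = 1

x = 1


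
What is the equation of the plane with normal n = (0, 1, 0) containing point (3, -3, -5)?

The plane through P with normal n = (a, b, c) satisfies n·(r - P) = 0,
i.e. ax + by + cz = a·x₀ + b·y₀ + c·z₀.
d = 0·3 + 1·(-3) + 0·(-5)
  = 0 - 3 + 0
  = -3
Equation: y = -3

y = -3


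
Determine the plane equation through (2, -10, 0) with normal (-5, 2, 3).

The plane through P with normal n = (a, b, c) satisfies n·(r - P) = 0,
i.e. ax + by + cz = a·x₀ + b·y₀ + c·z₀.
d = (-5)·2 + 2·(-10) + 3·0
  = -10 - 20 + 0
  = -30
Equation: -5x + 2y + 3z = -30

-5x + 2y + 3z = -30


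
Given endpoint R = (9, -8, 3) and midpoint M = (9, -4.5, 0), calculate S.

S = 2M - R
  = (2·9 - 9, 2·(-4.5) - (-8), 2·0 - 3)
  = (18 - 9, -9 + 8, 0 - 3)
  = (9, -1, -3)

(9, -1, -3)


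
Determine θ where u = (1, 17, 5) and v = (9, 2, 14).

u·v = 1·9 + 17·2 + 5·14 = 9 + 34 + 70 = 113
|u| = √(1² + 17² + 5²) = √315 ≈ 17.75
|v| = √(9² + 2² + 14²) = √281 ≈ 16.76
cos θ = (u·v)/(|u||v|) = 113/(17.75·16.76) ≈ 0.3798
θ = arccos(0.3798) ≈ 67.68°

67.68°


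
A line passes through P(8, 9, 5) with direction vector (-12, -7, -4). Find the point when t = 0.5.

P(t) = P + t·d
  = (8 + (-12)·0.5, 9 + (-7)·0.5, 5 + (-4)·0.5)
  = (8 - 6, 9 - 3.5, 5 - 2)
  = (2, 5.5, 3)

(2, 5.5, 3)


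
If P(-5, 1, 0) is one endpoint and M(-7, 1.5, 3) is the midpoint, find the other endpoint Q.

Q = 2M - P
  = (2·(-7) - (-5), 2·1.5 - 1, 2·3 - 0)
  = (-14 + 5, 3 - 1, 6 + 0)
  = (-9, 2, 6)

(-9, 2, 6)


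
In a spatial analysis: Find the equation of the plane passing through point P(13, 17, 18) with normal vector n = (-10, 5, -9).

The plane through P with normal n = (a, b, c) satisfies n·(r - P) = 0,
i.e. ax + by + cz = a·x₀ + b·y₀ + c·z₀.
d = (-10)·13 + 5·17 + (-9)·18
  = -130 + 85 - 162
  = -207
Equation: -10x + 5y - 9z = -207

-10x + 5y - 9z = -207


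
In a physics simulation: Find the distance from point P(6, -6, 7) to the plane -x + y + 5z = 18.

distance = |a·x₀ + b·y₀ + c·z₀ - d| / √(a² + b² + c²)
  = |(-1)·6 + 1·(-6) + 5·7 - 18| / √((-1)² + 1² + 5²)
  = |-6 - 6 + 35 - 18| / √(1 + 1 + 25)
  = |5| / √27
  = 5 / 5.196
  ≈ 0.9623

0.9623


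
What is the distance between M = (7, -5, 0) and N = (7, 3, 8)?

d = √[(x₂-x₁)² + (y₂-y₁)² + (z₂-z₁)²]
  = √[0² + 8² + 8²]
  = √[0 + 64 + 64]
  = √128
  ≈ 11.31

11.31


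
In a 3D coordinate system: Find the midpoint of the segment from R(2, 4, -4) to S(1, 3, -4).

M = ((x₁+x₂)/2, (y₁+y₂)/2, (z₁+z₂)/2)
  = ((2 + 1)/2, (4 + 3)/2, (-4 - 4)/2)
  = (3/2, 7/2, -8/2)
  = (1.5, 3.5, -4)

(1.5, 3.5, -4)


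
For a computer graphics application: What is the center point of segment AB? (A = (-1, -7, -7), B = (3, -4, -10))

M = ((x₁+x₂)/2, (y₁+y₂)/2, (z₁+z₂)/2)
  = ((-1 + 3)/2, (-7 - 4)/2, (-7 - 10)/2)
  = (2/2, -11/2, -17/2)
  = (1, -5.5, -8.5)

(1, -5.5, -8.5)


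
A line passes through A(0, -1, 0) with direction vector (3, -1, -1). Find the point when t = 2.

P(t) = A + t·d
  = (0 + 3·2, -1 + (-1)·2, 0 + (-1)·2)
  = (0 + 6, -1 - 2, 0 - 2)
  = (6, -3, -2)

(6, -3, -2)


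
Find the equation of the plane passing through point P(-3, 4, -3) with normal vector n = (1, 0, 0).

The plane through P with normal n = (a, b, c) satisfies n·(r - P) = 0,
i.e. ax + by + cz = a·x₀ + b·y₀ + c·z₀.
d = 1·(-3) + 0·4 + 0·(-3)
  = -3 + 0 + 0
  = -3
Equation: x = -3

x = -3


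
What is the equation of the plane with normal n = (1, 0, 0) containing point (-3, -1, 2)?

The plane through P with normal n = (a, b, c) satisfies n·(r - P) = 0,
i.e. ax + by + cz = a·x₀ + b·y₀ + c·z₀.
d = 1·(-3) + 0·(-1) + 0·2
  = -3 + 0 + 0
  = -3
Equation: x = -3

x = -3


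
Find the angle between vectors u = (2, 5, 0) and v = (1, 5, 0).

u·v = 2·1 + 5·5 + 0·0 = 2 + 25 + 0 = 27
|u| = √(2² + 5² + 0²) = √29 ≈ 5.385
|v| = √(1² + 5² + 0²) = √26 ≈ 5.099
cos θ = (u·v)/(|u||v|) = 27/(5.385·5.099) ≈ 0.9833
θ = arccos(0.9833) ≈ 10.49°

10.49°


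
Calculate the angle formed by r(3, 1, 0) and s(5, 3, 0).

r·s = 3·5 + 1·3 + 0·0 = 15 + 3 + 0 = 18
|r| = √(3² + 1² + 0²) = √10 ≈ 3.162
|s| = √(5² + 3² + 0²) = √34 ≈ 5.831
cos θ = (r·s)/(|r||s|) = 18/(3.162·5.831) ≈ 0.9762
θ = arccos(0.9762) ≈ 12.53°

12.53°


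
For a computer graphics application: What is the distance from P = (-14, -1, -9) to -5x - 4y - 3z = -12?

distance = |a·x₀ + b·y₀ + c·z₀ - d| / √(a² + b² + c²)
  = |(-5)·(-14) + (-4)·(-1) + (-3)·(-9) - (-12)| / √((-5)² + (-4)² + (-3)²)
  = |70 + 4 + 27 + 12| / √(25 + 16 + 9)
  = |113| / √50
  = 113 / 7.071
  ≈ 15.98

15.98


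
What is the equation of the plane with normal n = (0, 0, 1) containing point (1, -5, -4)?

The plane through P with normal n = (a, b, c) satisfies n·(r - P) = 0,
i.e. ax + by + cz = a·x₀ + b·y₀ + c·z₀.
d = 0·1 + 0·(-5) + 1·(-4)
  = 0 + 0 - 4
  = -4
Equation: z = -4

z = -4


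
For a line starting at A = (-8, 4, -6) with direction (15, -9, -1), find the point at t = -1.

P(t) = A + t·d
  = (-8 + 15·(-1), 4 + (-9)·(-1), -6 + (-1)·(-1))
  = (-8 - 15, 4 + 9, -6 + 1)
  = (-23, 13, -5)

(-23, 13, -5)


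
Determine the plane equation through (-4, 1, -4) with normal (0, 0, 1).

The plane through P with normal n = (a, b, c) satisfies n·(r - P) = 0,
i.e. ax + by + cz = a·x₀ + b·y₀ + c·z₀.
d = 0·(-4) + 0·1 + 1·(-4)
  = 0 + 0 - 4
  = -4
Equation: z = -4

z = -4


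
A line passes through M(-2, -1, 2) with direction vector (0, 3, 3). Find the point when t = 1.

P(t) = M + t·d
  = (-2 + 0·1, -1 + 3·1, 2 + 3·1)
  = (-2 + 0, -1 + 3, 2 + 3)
  = (-2, 2, 5)

(-2, 2, 5)


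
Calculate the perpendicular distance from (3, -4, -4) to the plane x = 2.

distance = |a·x₀ + b·y₀ + c·z₀ - d| / √(a² + b² + c²)
  = |1·3 + 0·(-4) + 0·(-4) - 2| / √(1² + 0² + 0²)
  = |3 + 0 + 0 - 2| / √(1 + 0 + 0)
  = |1| / √1
  = 1 / 1
  ≈ 1

1


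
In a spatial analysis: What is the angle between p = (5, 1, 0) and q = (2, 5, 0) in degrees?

p·q = 5·2 + 1·5 + 0·0 = 10 + 5 + 0 = 15
|p| = √(5² + 1² + 0²) = √26 ≈ 5.099
|q| = √(2² + 5² + 0²) = √29 ≈ 5.385
cos θ = (p·q)/(|p||q|) = 15/(5.099·5.385) ≈ 0.5463
θ = arccos(0.5463) ≈ 56.89°

56.89°


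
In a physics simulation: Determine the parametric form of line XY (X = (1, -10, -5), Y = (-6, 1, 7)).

Direction vector d = Y - X = (-6 - 1, 1 + 10, 7 + 5) = (-7, 11, 12)
Parametric form r = X + t·d:
x = 1 - 7t, y = -10 + 11t, z = -5 + 12t

x = 1 - 7t, y = -10 + 11t, z = -5 + 12t


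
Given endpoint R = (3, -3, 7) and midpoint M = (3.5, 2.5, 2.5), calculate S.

S = 2M - R
  = (2·3.5 - 3, 2·2.5 - (-3), 2·2.5 - 7)
  = (7 - 3, 5 + 3, 5 - 7)
  = (4, 8, -2)

(4, 8, -2)


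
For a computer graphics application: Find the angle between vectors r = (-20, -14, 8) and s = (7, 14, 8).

r·s = (-20)·7 + (-14)·14 + 8·8 = -140 - 196 + 64 = -272
|r| = √((-20)² + (-14)² + 8²) = √660 ≈ 25.69
|s| = √(7² + 14² + 8²) = √309 ≈ 17.58
cos θ = (r·s)/(|r||s|) = -272/(25.69·17.58) ≈ -0.6023
θ = arccos(-0.6023) ≈ 127°

127°


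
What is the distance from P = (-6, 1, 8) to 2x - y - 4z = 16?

distance = |a·x₀ + b·y₀ + c·z₀ - d| / √(a² + b² + c²)
  = |2·(-6) + (-1)·1 + (-4)·8 - 16| / √(2² + (-1)² + (-4)²)
  = |-12 - 1 - 32 - 16| / √(4 + 1 + 16)
  = |-61| / √21
  = 61 / 4.583
  ≈ 13.31

13.31


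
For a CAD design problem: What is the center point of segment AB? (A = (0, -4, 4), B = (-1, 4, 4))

M = ((x₁+x₂)/2, (y₁+y₂)/2, (z₁+z₂)/2)
  = ((0 - 1)/2, (-4 + 4)/2, (4 + 4)/2)
  = (-1/2, 0/2, 8/2)
  = (-0.5, 0, 4)

(-0.5, 0, 4)


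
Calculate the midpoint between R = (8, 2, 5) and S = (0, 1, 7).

M = ((x₁+x₂)/2, (y₁+y₂)/2, (z₁+z₂)/2)
  = ((8 + 0)/2, (2 + 1)/2, (5 + 7)/2)
  = (8/2, 3/2, 12/2)
  = (4, 1.5, 6)

(4, 1.5, 6)


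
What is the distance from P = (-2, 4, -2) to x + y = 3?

distance = |a·x₀ + b·y₀ + c·z₀ - d| / √(a² + b² + c²)
  = |1·(-2) + 1·4 + 0·(-2) - 3| / √(1² + 1² + 0²)
  = |-2 + 4 + 0 - 3| / √(1 + 1 + 0)
  = |-1| / √2
  = 1 / 1.414
  ≈ 0.7071

0.7071


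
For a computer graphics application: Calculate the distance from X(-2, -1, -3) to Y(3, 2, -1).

d = √[(x₂-x₁)² + (y₂-y₁)² + (z₂-z₁)²]
  = √[5² + 3² + 2²]
  = √[25 + 9 + 4]
  = √38
  ≈ 6.164

6.164


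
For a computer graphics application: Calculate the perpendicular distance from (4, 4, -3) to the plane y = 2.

distance = |a·x₀ + b·y₀ + c·z₀ - d| / √(a² + b² + c²)
  = |0·4 + 1·4 + 0·(-3) - 2| / √(0² + 1² + 0²)
  = |0 + 4 + 0 - 2| / √(0 + 1 + 0)
  = |2| / √1
  = 2 / 1
  ≈ 2

2


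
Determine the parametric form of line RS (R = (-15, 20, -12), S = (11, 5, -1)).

Direction vector d = S - R = (11 + 15, 5 - 20, -1 + 12) = (26, -15, 11)
Parametric form r = R + t·d:
x = -15 + 26t, y = 20 - 15t, z = -12 + 11t

x = -15 + 26t, y = 20 - 15t, z = -12 + 11t


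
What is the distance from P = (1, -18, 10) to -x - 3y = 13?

distance = |a·x₀ + b·y₀ + c·z₀ - d| / √(a² + b² + c²)
  = |(-1)·1 + (-3)·(-18) + 0·10 - 13| / √((-1)² + (-3)² + 0²)
  = |-1 + 54 + 0 - 13| / √(1 + 9 + 0)
  = |40| / √10
  = 40 / 3.162
  ≈ 12.65

12.65


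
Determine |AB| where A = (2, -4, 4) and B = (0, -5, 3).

d = √[(x₂-x₁)² + (y₂-y₁)² + (z₂-z₁)²]
  = √[(-2)² + (-1)² + (-1)²]
  = √[4 + 1 + 1]
  = √6
  ≈ 2.449

2.449


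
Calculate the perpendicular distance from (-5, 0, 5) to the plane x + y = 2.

distance = |a·x₀ + b·y₀ + c·z₀ - d| / √(a² + b² + c²)
  = |1·(-5) + 1·0 + 0·5 - 2| / √(1² + 1² + 0²)
  = |-5 + 0 + 0 - 2| / √(1 + 1 + 0)
  = |-7| / √2
  = 7 / 1.414
  ≈ 4.95

4.95


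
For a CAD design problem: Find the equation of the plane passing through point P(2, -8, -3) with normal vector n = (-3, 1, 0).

The plane through P with normal n = (a, b, c) satisfies n·(r - P) = 0,
i.e. ax + by + cz = a·x₀ + b·y₀ + c·z₀.
d = (-3)·2 + 1·(-8) + 0·(-3)
  = -6 - 8 + 0
  = -14
Equation: -3x + y = -14

-3x + y = -14


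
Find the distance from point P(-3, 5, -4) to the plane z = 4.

distance = |a·x₀ + b·y₀ + c·z₀ - d| / √(a² + b² + c²)
  = |0·(-3) + 0·5 + 1·(-4) - 4| / √(0² + 0² + 1²)
  = |0 + 0 - 4 - 4| / √(0 + 0 + 1)
  = |-8| / √1
  = 8 / 1
  ≈ 8

8


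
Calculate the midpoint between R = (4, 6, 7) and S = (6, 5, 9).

M = ((x₁+x₂)/2, (y₁+y₂)/2, (z₁+z₂)/2)
  = ((4 + 6)/2, (6 + 5)/2, (7 + 9)/2)
  = (10/2, 11/2, 16/2)
  = (5, 5.5, 8)

(5, 5.5, 8)


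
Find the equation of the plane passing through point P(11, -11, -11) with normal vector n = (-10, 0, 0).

The plane through P with normal n = (a, b, c) satisfies n·(r - P) = 0,
i.e. ax + by + cz = a·x₀ + b·y₀ + c·z₀.
d = (-10)·11 + 0·(-11) + 0·(-11)
  = -110 + 0 + 0
  = -110
Equation: -10x = -110

-10x = -110


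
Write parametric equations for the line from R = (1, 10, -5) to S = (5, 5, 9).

Direction vector d = S - R = (5 - 1, 5 - 10, 9 + 5) = (4, -5, 14)
Parametric form r = R + t·d:
x = 1 + 4t, y = 10 - 5t, z = -5 + 14t

x = 1 + 4t, y = 10 - 5t, z = -5 + 14t


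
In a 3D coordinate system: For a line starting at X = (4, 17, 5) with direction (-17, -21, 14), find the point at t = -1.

P(t) = X + t·d
  = (4 + (-17)·(-1), 17 + (-21)·(-1), 5 + 14·(-1))
  = (4 + 17, 17 + 21, 5 - 14)
  = (21, 38, -9)

(21, 38, -9)


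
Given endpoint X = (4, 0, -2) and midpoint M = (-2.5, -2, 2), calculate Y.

Y = 2M - X
  = (2·(-2.5) - 4, 2·(-2) - 0, 2·2 - (-2))
  = (-5 - 4, -4 + 0, 4 + 2)
  = (-9, -4, 6)

(-9, -4, 6)


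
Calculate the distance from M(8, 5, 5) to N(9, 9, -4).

d = √[(x₂-x₁)² + (y₂-y₁)² + (z₂-z₁)²]
  = √[1² + 4² + (-9)²]
  = √[1 + 16 + 81]
  = √98
  ≈ 9.899

9.899


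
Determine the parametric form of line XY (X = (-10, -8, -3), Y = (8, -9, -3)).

Direction vector d = Y - X = (8 + 10, -9 + 8, -3 + 3) = (18, -1, 0)
Parametric form r = X + t·d:
x = -10 + 18t, y = -8 - t, z = -3

x = -10 + 18t, y = -8 - t, z = -3


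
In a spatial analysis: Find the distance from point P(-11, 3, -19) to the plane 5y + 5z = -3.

distance = |a·x₀ + b·y₀ + c·z₀ - d| / √(a² + b² + c²)
  = |0·(-11) + 5·3 + 5·(-19) - (-3)| / √(0² + 5² + 5²)
  = |0 + 15 - 95 + 3| / √(0 + 25 + 25)
  = |-77| / √50
  = 77 / 7.071
  ≈ 10.89

10.89


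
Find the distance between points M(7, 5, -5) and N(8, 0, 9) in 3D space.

d = √[(x₂-x₁)² + (y₂-y₁)² + (z₂-z₁)²]
  = √[1² + (-5)² + 14²]
  = √[1 + 25 + 196]
  = √222
  ≈ 14.9

14.9


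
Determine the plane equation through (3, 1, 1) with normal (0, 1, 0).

The plane through P with normal n = (a, b, c) satisfies n·(r - P) = 0,
i.e. ax + by + cz = a·x₀ + b·y₀ + c·z₀.
d = 0·3 + 1·1 + 0·1
  = 0 + 1 + 0
  = 1
Equation: y = 1

y = 1


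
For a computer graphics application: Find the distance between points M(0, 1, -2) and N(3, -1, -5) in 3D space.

d = √[(x₂-x₁)² + (y₂-y₁)² + (z₂-z₁)²]
  = √[3² + (-2)² + (-3)²]
  = √[9 + 4 + 9]
  = √22
  ≈ 4.69

4.69


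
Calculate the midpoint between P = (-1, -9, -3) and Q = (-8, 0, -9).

M = ((x₁+x₂)/2, (y₁+y₂)/2, (z₁+z₂)/2)
  = ((-1 - 8)/2, (-9 + 0)/2, (-3 - 9)/2)
  = (-9/2, -9/2, -12/2)
  = (-4.5, -4.5, -6)

(-4.5, -4.5, -6)


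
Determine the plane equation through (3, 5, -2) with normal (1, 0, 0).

The plane through P with normal n = (a, b, c) satisfies n·(r - P) = 0,
i.e. ax + by + cz = a·x₀ + b·y₀ + c·z₀.
d = 1·3 + 0·5 + 0·(-2)
  = 3 + 0 + 0
  = 3
Equation: x = 3

x = 3


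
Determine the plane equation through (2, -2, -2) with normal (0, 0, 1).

The plane through P with normal n = (a, b, c) satisfies n·(r - P) = 0,
i.e. ax + by + cz = a·x₀ + b·y₀ + c·z₀.
d = 0·2 + 0·(-2) + 1·(-2)
  = 0 + 0 - 2
  = -2
Equation: z = -2

z = -2


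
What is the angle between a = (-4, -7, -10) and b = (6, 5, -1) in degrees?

a·b = (-4)·6 + (-7)·5 + (-10)·(-1) = -24 - 35 + 10 = -49
|a| = √((-4)² + (-7)² + (-10)²) = √165 ≈ 12.85
|b| = √(6² + 5² + (-1)²) = √62 ≈ 7.874
cos θ = (a·b)/(|a||b|) = -49/(12.85·7.874) ≈ -0.4845
θ = arccos(-0.4845) ≈ 119°

119°


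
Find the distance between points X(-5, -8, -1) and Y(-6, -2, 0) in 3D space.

d = √[(x₂-x₁)² + (y₂-y₁)² + (z₂-z₁)²]
  = √[(-1)² + 6² + 1²]
  = √[1 + 36 + 1]
  = √38
  ≈ 6.164

6.164


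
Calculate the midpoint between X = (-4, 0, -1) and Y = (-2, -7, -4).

M = ((x₁+x₂)/2, (y₁+y₂)/2, (z₁+z₂)/2)
  = ((-4 - 2)/2, (0 - 7)/2, (-1 - 4)/2)
  = (-6/2, -7/2, -5/2)
  = (-3, -3.5, -2.5)

(-3, -3.5, -2.5)


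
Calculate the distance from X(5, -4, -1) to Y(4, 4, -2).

d = √[(x₂-x₁)² + (y₂-y₁)² + (z₂-z₁)²]
  = √[(-1)² + 8² + (-1)²]
  = √[1 + 64 + 1]
  = √66
  ≈ 8.124

8.124


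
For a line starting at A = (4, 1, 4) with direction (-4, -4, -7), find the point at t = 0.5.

P(t) = A + t·d
  = (4 + (-4)·0.5, 1 + (-4)·0.5, 4 + (-7)·0.5)
  = (4 - 2, 1 - 2, 4 - 3.5)
  = (2, -1, 0.5)

(2, -1, 0.5)


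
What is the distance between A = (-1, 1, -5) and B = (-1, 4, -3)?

d = √[(x₂-x₁)² + (y₂-y₁)² + (z₂-z₁)²]
  = √[0² + 3² + 2²]
  = √[0 + 9 + 4]
  = √13
  ≈ 3.606

3.606


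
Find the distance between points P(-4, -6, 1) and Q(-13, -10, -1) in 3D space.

d = √[(x₂-x₁)² + (y₂-y₁)² + (z₂-z₁)²]
  = √[(-9)² + (-4)² + (-2)²]
  = √[81 + 16 + 4]
  = √101
  ≈ 10.05

10.05


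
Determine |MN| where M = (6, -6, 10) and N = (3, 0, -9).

d = √[(x₂-x₁)² + (y₂-y₁)² + (z₂-z₁)²]
  = √[(-3)² + 6² + (-19)²]
  = √[9 + 36 + 361]
  = √406
  ≈ 20.15

20.15


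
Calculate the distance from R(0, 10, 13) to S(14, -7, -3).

d = √[(x₂-x₁)² + (y₂-y₁)² + (z₂-z₁)²]
  = √[14² + (-17)² + (-16)²]
  = √[196 + 289 + 256]
  = √741
  ≈ 27.22

27.22


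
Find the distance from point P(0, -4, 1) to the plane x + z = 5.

distance = |a·x₀ + b·y₀ + c·z₀ - d| / √(a² + b² + c²)
  = |1·0 + 0·(-4) + 1·1 - 5| / √(1² + 0² + 1²)
  = |0 + 0 + 1 - 5| / √(1 + 0 + 1)
  = |-4| / √2
  = 4 / 1.414
  ≈ 2.828

2.828


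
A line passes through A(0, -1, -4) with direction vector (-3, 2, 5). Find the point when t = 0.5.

P(t) = A + t·d
  = (0 + (-3)·0.5, -1 + 2·0.5, -4 + 5·0.5)
  = (0 - 1.5, -1 + 1, -4 + 2.5)
  = (-1.5, 0, -1.5)

(-1.5, 0, -1.5)


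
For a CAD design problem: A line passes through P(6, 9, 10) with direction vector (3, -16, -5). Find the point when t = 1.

P(t) = P + t·d
  = (6 + 3·1, 9 + (-16)·1, 10 + (-5)·1)
  = (6 + 3, 9 - 16, 10 - 5)
  = (9, -7, 5)

(9, -7, 5)


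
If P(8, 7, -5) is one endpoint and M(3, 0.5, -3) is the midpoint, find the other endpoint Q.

Q = 2M - P
  = (2·3 - 8, 2·0.5 - 7, 2·(-3) - (-5))
  = (6 - 8, 1 - 7, -6 + 5)
  = (-2, -6, -1)

(-2, -6, -1)


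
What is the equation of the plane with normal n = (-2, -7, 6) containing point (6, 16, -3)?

The plane through P with normal n = (a, b, c) satisfies n·(r - P) = 0,
i.e. ax + by + cz = a·x₀ + b·y₀ + c·z₀.
d = (-2)·6 + (-7)·16 + 6·(-3)
  = -12 - 112 - 18
  = -142
Equation: -2x - 7y + 6z = -142

-2x - 7y + 6z = -142


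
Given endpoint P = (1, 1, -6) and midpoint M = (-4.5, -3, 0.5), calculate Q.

Q = 2M - P
  = (2·(-4.5) - 1, 2·(-3) - 1, 2·0.5 - (-6))
  = (-9 - 1, -6 - 1, 1 + 6)
  = (-10, -7, 7)

(-10, -7, 7)


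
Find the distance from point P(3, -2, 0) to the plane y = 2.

distance = |a·x₀ + b·y₀ + c·z₀ - d| / √(a² + b² + c²)
  = |0·3 + 1·(-2) + 0·0 - 2| / √(0² + 1² + 0²)
  = |0 - 2 + 0 - 2| / √(0 + 1 + 0)
  = |-4| / √1
  = 4 / 1
  ≈ 4

4


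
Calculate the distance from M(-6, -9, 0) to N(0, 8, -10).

d = √[(x₂-x₁)² + (y₂-y₁)² + (z₂-z₁)²]
  = √[6² + 17² + (-10)²]
  = √[36 + 289 + 100]
  = √425
  ≈ 20.62

20.62


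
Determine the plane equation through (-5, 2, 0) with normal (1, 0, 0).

The plane through P with normal n = (a, b, c) satisfies n·(r - P) = 0,
i.e. ax + by + cz = a·x₀ + b·y₀ + c·z₀.
d = 1·(-5) + 0·2 + 0·0
  = -5 + 0 + 0
  = -5
Equation: x = -5

x = -5


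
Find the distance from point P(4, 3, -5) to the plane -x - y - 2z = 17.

distance = |a·x₀ + b·y₀ + c·z₀ - d| / √(a² + b² + c²)
  = |(-1)·4 + (-1)·3 + (-2)·(-5) - 17| / √((-1)² + (-1)² + (-2)²)
  = |-4 - 3 + 10 - 17| / √(1 + 1 + 4)
  = |-14| / √6
  = 14 / 2.449
  ≈ 5.715

5.715


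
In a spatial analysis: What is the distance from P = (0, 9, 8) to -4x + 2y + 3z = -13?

distance = |a·x₀ + b·y₀ + c·z₀ - d| / √(a² + b² + c²)
  = |(-4)·0 + 2·9 + 3·8 - (-13)| / √((-4)² + 2² + 3²)
  = |0 + 18 + 24 + 13| / √(16 + 4 + 9)
  = |55| / √29
  = 55 / 5.385
  ≈ 10.21

10.21


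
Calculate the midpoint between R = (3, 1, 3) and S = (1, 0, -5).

M = ((x₁+x₂)/2, (y₁+y₂)/2, (z₁+z₂)/2)
  = ((3 + 1)/2, (1 + 0)/2, (3 - 5)/2)
  = (4/2, 1/2, -2/2)
  = (2, 0.5, -1)

(2, 0.5, -1)


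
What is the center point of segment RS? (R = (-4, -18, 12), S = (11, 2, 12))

M = ((x₁+x₂)/2, (y₁+y₂)/2, (z₁+z₂)/2)
  = ((-4 + 11)/2, (-18 + 2)/2, (12 + 12)/2)
  = (7/2, -16/2, 24/2)
  = (3.5, -8, 12)

(3.5, -8, 12)


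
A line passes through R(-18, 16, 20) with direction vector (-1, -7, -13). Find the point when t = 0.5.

P(t) = R + t·d
  = (-18 + (-1)·0.5, 16 + (-7)·0.5, 20 + (-13)·0.5)
  = (-18 - 0.5, 16 - 3.5, 20 - 6.5)
  = (-18.5, 12.5, 13.5)

(-18.5, 12.5, 13.5)


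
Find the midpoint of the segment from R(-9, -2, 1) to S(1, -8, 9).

M = ((x₁+x₂)/2, (y₁+y₂)/2, (z₁+z₂)/2)
  = ((-9 + 1)/2, (-2 - 8)/2, (1 + 9)/2)
  = (-8/2, -10/2, 10/2)
  = (-4, -5, 5)

(-4, -5, 5)


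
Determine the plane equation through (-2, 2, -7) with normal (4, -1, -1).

The plane through P with normal n = (a, b, c) satisfies n·(r - P) = 0,
i.e. ax + by + cz = a·x₀ + b·y₀ + c·z₀.
d = 4·(-2) + (-1)·2 + (-1)·(-7)
  = -8 - 2 + 7
  = -3
Equation: 4x - y - z = -3

4x - y - z = -3


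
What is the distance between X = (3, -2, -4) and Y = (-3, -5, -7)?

d = √[(x₂-x₁)² + (y₂-y₁)² + (z₂-z₁)²]
  = √[(-6)² + (-3)² + (-3)²]
  = √[36 + 9 + 9]
  = √54
  ≈ 7.348

7.348


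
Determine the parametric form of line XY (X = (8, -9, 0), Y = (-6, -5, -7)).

Direction vector d = Y - X = (-6 - 8, -5 + 9, -7 + 0) = (-14, 4, -7)
Parametric form r = X + t·d:
x = 8 - 14t, y = -9 + 4t, z = 0 - 7t

x = 8 - 14t, y = -9 + 4t, z = 0 - 7t


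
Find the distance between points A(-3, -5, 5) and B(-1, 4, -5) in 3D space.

d = √[(x₂-x₁)² + (y₂-y₁)² + (z₂-z₁)²]
  = √[2² + 9² + (-10)²]
  = √[4 + 81 + 100]
  = √185
  ≈ 13.6

13.6


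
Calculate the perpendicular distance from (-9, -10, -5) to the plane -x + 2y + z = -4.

distance = |a·x₀ + b·y₀ + c·z₀ - d| / √(a² + b² + c²)
  = |(-1)·(-9) + 2·(-10) + 1·(-5) - (-4)| / √((-1)² + 2² + 1²)
  = |9 - 20 - 5 + 4| / √(1 + 4 + 1)
  = |-12| / √6
  = 12 / 2.449
  ≈ 4.899

4.899


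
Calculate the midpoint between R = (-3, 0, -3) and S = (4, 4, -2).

M = ((x₁+x₂)/2, (y₁+y₂)/2, (z₁+z₂)/2)
  = ((-3 + 4)/2, (0 + 4)/2, (-3 - 2)/2)
  = (1/2, 4/2, -5/2)
  = (0.5, 2, -2.5)

(0.5, 2, -2.5)


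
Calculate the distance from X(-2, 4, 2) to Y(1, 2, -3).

d = √[(x₂-x₁)² + (y₂-y₁)² + (z₂-z₁)²]
  = √[3² + (-2)² + (-5)²]
  = √[9 + 4 + 25]
  = √38
  ≈ 6.164

6.164


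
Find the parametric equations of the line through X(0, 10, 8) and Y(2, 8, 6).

Direction vector d = Y - X = (2 + 0, 8 - 10, 6 - 8) = (2, -2, -2)
Parametric form r = X + t·d:
x = 0 + 2t, y = 10 - 2t, z = 8 - 2t

x = 0 + 2t, y = 10 - 2t, z = 8 - 2t


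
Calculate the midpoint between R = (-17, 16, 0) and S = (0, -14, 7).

M = ((x₁+x₂)/2, (y₁+y₂)/2, (z₁+z₂)/2)
  = ((-17 + 0)/2, (16 - 14)/2, (0 + 7)/2)
  = (-17/2, 2/2, 7/2)
  = (-8.5, 1, 3.5)

(-8.5, 1, 3.5)


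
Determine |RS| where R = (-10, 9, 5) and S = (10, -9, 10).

d = √[(x₂-x₁)² + (y₂-y₁)² + (z₂-z₁)²]
  = √[20² + (-18)² + 5²]
  = √[400 + 324 + 25]
  = √749
  ≈ 27.37

27.37


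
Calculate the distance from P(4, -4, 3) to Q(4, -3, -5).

d = √[(x₂-x₁)² + (y₂-y₁)² + (z₂-z₁)²]
  = √[0² + 1² + (-8)²]
  = √[0 + 1 + 64]
  = √65
  ≈ 8.062

8.062


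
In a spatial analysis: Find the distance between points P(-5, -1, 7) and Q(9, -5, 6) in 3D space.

d = √[(x₂-x₁)² + (y₂-y₁)² + (z₂-z₁)²]
  = √[14² + (-4)² + (-1)²]
  = √[196 + 16 + 1]
  = √213
  ≈ 14.59

14.59


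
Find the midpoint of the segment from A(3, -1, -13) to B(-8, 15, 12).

M = ((x₁+x₂)/2, (y₁+y₂)/2, (z₁+z₂)/2)
  = ((3 - 8)/2, (-1 + 15)/2, (-13 + 12)/2)
  = (-5/2, 14/2, -1/2)
  = (-2.5, 7, -0.5)

(-2.5, 7, -0.5)


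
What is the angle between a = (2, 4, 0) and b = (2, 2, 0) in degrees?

a·b = 2·2 + 4·2 + 0·0 = 4 + 8 + 0 = 12
|a| = √(2² + 4² + 0²) = √20 ≈ 4.472
|b| = √(2² + 2² + 0²) = √8 ≈ 2.828
cos θ = (a·b)/(|a||b|) = 12/(4.472·2.828) ≈ 0.9487
θ = arccos(0.9487) ≈ 18.43°

18.43°


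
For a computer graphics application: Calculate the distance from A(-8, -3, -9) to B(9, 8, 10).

d = √[(x₂-x₁)² + (y₂-y₁)² + (z₂-z₁)²]
  = √[17² + 11² + 19²]
  = √[289 + 121 + 361]
  = √771
  ≈ 27.77

27.77


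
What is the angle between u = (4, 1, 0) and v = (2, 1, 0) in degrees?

u·v = 4·2 + 1·1 + 0·0 = 8 + 1 + 0 = 9
|u| = √(4² + 1² + 0²) = √17 ≈ 4.123
|v| = √(2² + 1² + 0²) = √5 ≈ 2.236
cos θ = (u·v)/(|u||v|) = 9/(4.123·2.236) ≈ 0.9762
θ = arccos(0.9762) ≈ 12.53°

12.53°


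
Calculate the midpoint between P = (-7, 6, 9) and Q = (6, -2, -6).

M = ((x₁+x₂)/2, (y₁+y₂)/2, (z₁+z₂)/2)
  = ((-7 + 6)/2, (6 - 2)/2, (9 - 6)/2)
  = (-1/2, 4/2, 3/2)
  = (-0.5, 2, 1.5)

(-0.5, 2, 1.5)


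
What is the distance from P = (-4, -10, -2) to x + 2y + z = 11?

distance = |a·x₀ + b·y₀ + c·z₀ - d| / √(a² + b² + c²)
  = |1·(-4) + 2·(-10) + 1·(-2) - 11| / √(1² + 2² + 1²)
  = |-4 - 20 - 2 - 11| / √(1 + 4 + 1)
  = |-37| / √6
  = 37 / 2.449
  ≈ 15.11

15.11


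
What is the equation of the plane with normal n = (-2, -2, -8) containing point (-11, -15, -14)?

The plane through P with normal n = (a, b, c) satisfies n·(r - P) = 0,
i.e. ax + by + cz = a·x₀ + b·y₀ + c·z₀.
d = (-2)·(-11) + (-2)·(-15) + (-8)·(-14)
  = 22 + 30 + 112
  = 164
Equation: -2x - 2y - 8z = 164

-2x - 2y - 8z = 164


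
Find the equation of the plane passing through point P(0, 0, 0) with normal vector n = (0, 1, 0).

The plane through P with normal n = (a, b, c) satisfies n·(r - P) = 0,
i.e. ax + by + cz = a·x₀ + b·y₀ + c·z₀.
d = 0·0 + 1·0 + 0·0
  = 0 + 0 + 0
  = 0
Equation: y = 0

y = 0


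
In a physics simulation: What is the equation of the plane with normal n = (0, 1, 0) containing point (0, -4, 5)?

The plane through P with normal n = (a, b, c) satisfies n·(r - P) = 0,
i.e. ax + by + cz = a·x₀ + b·y₀ + c·z₀.
d = 0·0 + 1·(-4) + 0·5
  = 0 - 4 + 0
  = -4
Equation: y = -4

y = -4


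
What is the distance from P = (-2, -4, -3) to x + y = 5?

distance = |a·x₀ + b·y₀ + c·z₀ - d| / √(a² + b² + c²)
  = |1·(-2) + 1·(-4) + 0·(-3) - 5| / √(1² + 1² + 0²)
  = |-2 - 4 + 0 - 5| / √(1 + 1 + 0)
  = |-11| / √2
  = 11 / 1.414
  ≈ 7.778

7.778


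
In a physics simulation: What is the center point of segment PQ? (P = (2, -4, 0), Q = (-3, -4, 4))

M = ((x₁+x₂)/2, (y₁+y₂)/2, (z₁+z₂)/2)
  = ((2 - 3)/2, (-4 - 4)/2, (0 + 4)/2)
  = (-1/2, -8/2, 4/2)
  = (-0.5, -4, 2)

(-0.5, -4, 2)


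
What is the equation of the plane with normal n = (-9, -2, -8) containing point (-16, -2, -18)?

The plane through P with normal n = (a, b, c) satisfies n·(r - P) = 0,
i.e. ax + by + cz = a·x₀ + b·y₀ + c·z₀.
d = (-9)·(-16) + (-2)·(-2) + (-8)·(-18)
  = 144 + 4 + 144
  = 292
Equation: -9x - 2y - 8z = 292

-9x - 2y - 8z = 292


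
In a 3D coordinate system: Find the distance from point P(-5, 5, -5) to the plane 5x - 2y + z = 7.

distance = |a·x₀ + b·y₀ + c·z₀ - d| / √(a² + b² + c²)
  = |5·(-5) + (-2)·5 + 1·(-5) - 7| / √(5² + (-2)² + 1²)
  = |-25 - 10 - 5 - 7| / √(25 + 4 + 1)
  = |-47| / √30
  = 47 / 5.477
  ≈ 8.581

8.581
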